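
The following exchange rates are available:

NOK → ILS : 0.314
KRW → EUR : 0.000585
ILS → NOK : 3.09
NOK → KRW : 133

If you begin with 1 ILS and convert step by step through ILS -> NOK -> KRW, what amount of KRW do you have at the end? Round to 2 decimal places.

410.97

1 ILS × 3.09 = 3.09 NOK
3.09 NOK × 133 = 410.97 KRW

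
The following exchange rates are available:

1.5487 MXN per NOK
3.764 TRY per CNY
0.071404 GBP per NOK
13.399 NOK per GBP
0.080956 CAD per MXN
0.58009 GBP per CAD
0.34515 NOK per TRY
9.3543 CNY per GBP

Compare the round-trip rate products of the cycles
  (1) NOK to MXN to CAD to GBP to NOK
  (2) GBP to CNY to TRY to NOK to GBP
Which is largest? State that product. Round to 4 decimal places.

0.9745

(1) 1.5487 × 0.080956 × 0.58009 × 13.399 = 0.97451
(2) 9.3543 × 3.764 × 0.34515 × 0.071404 = 0.86774
Highest is cycle (1) at 0.9745 (≤1, no arbitrage).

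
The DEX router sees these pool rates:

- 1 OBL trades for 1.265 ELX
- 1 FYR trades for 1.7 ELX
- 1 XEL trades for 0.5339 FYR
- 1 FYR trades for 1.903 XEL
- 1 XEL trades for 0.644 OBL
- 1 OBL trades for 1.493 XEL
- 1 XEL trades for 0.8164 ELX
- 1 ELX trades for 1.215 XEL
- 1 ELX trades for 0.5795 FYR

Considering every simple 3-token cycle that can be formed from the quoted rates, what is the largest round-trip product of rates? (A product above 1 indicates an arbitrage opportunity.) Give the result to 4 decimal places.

XEL→FYR→ELX→XEL: 0.5339 × 1.7 × 1.215 = 1.10277
XEL→OBL→ELX→XEL: 0.644 × 1.265 × 1.215 = 0.98981
XEL→ELX→FYR→XEL: 0.8164 × 0.5795 × 1.903 = 0.90032
Maximum is XEL→FYR→ELX→XEL at 1.1028; arbitrage exists.

1.1028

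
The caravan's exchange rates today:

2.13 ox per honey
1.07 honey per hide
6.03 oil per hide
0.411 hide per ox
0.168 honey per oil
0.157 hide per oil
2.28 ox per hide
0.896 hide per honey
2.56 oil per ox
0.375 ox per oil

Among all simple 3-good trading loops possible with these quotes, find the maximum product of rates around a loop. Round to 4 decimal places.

honey→ox→hide→honey: 2.13 × 0.411 × 1.07 = 0.93671
hide→oil→ox→hide: 6.03 × 0.375 × 0.411 = 0.92937
hide→ox→oil→hide: 2.28 × 2.56 × 0.157 = 0.91638
honey→ox→oil→honey: 2.13 × 2.56 × 0.168 = 0.91607
honey→hide→oil→honey: 0.896 × 6.03 × 0.168 = 0.90768
Maximum is honey→ox→hide→honey at 0.9367; no arbitrage — every cycle loses value.

0.9367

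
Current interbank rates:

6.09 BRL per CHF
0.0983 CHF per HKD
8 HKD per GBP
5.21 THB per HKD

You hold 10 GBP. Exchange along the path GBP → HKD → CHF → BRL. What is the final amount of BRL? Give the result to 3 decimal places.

10 GBP × 8 = 80 HKD
80 HKD × 0.0983 = 7.864 CHF
7.864 CHF × 6.09 = 47.89176 BRL

47.892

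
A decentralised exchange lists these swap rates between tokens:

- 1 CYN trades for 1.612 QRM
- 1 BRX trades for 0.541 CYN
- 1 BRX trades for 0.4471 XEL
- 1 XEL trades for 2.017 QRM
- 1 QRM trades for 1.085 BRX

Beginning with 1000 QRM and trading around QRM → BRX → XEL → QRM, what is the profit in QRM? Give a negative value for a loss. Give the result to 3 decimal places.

-21.546

1000 QRM × 1.085 = 1085 BRX
1085 BRX × 0.4471 = 485.1035 XEL
485.1035 XEL × 2.017 = 978.4537595 QRM
Net change: 978.4537595 − 1000 = -21.5462405 QRM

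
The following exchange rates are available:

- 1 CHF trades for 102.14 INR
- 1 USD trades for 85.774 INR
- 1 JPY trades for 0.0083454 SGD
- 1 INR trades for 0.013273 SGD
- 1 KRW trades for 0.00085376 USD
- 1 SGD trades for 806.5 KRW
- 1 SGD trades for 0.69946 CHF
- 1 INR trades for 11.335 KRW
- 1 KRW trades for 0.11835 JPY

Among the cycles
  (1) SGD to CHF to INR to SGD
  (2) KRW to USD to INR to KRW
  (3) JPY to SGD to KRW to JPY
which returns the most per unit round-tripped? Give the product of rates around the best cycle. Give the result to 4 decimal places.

0.9483

(1) 0.69946 × 102.14 × 0.013273 = 0.94826
(2) 0.00085376 × 85.774 × 11.335 = 0.83007
(3) 0.0083454 × 806.5 × 0.11835 = 0.79656
Highest is cycle (1) at 0.9483 (≤1, no arbitrage).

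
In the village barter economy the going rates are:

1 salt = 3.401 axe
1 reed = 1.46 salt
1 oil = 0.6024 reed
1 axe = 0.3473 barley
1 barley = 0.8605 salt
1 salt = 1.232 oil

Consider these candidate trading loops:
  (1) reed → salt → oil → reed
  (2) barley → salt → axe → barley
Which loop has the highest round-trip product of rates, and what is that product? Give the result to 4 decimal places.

1.0835

(1) 1.46 × 1.232 × 0.6024 = 1.08355
(2) 0.8605 × 3.401 × 0.3473 = 1.01639
Highest is cycle (1) at 1.0835 (>1, arbitrage).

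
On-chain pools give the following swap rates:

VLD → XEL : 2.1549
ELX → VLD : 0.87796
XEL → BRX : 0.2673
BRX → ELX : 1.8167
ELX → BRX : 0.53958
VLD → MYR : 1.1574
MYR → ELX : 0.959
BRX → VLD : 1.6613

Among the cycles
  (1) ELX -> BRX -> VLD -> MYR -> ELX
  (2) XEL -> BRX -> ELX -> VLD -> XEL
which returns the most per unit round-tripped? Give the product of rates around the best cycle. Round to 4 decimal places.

0.9950

(1) 0.53958 × 1.6613 × 1.1574 × 0.959 = 0.99496
(2) 0.2673 × 1.8167 × 0.87796 × 2.1549 = 0.91872
Highest is cycle (1) at 0.9950 (≤1, no arbitrage).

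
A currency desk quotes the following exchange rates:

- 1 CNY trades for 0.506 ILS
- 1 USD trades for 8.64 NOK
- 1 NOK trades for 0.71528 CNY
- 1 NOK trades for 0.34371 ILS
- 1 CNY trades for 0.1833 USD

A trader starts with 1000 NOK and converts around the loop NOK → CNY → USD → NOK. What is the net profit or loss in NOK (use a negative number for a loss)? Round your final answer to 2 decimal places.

132.80

1000 NOK × 0.71528 = 715.28 CNY
715.28 CNY × 0.1833 = 131.110824 USD
131.110824 USD × 8.64 = 1132.79751936 NOK
Net change: 1132.79751936 − 1000 = 132.79751936 NOK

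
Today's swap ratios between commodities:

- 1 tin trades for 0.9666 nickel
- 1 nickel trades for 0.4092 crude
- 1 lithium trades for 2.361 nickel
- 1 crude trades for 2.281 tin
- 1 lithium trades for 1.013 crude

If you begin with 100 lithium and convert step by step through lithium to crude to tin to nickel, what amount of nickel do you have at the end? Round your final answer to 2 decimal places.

100 lithium × 1.013 = 101.3 crude
101.3 crude × 2.281 = 231.0653 tin
231.0653 tin × 0.9666 = 223.34771898 nickel

223.35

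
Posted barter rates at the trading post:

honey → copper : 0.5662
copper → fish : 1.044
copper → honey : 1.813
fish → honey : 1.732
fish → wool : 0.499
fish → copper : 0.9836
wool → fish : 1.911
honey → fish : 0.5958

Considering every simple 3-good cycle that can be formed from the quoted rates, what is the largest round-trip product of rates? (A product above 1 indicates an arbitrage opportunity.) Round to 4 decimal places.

honey→fish→copper→honey: 0.5958 × 0.9836 × 1.813 = 1.06247
honey→copper→fish→honey: 0.5662 × 1.044 × 1.732 = 1.02381
Maximum is honey→fish→copper→honey at 1.0625; arbitrage exists.

1.0625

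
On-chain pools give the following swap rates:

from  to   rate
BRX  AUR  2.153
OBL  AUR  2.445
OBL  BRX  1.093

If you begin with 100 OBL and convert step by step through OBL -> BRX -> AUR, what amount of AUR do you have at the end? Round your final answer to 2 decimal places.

100 OBL × 1.093 = 109.3 BRX
109.3 BRX × 2.153 = 235.3229 AUR

235.32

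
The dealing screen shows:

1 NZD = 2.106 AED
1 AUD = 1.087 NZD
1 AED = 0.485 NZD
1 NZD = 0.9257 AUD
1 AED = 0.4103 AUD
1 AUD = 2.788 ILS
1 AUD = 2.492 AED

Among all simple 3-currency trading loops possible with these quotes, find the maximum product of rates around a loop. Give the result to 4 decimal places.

1.1188

AED→NZD→AUD→AED: 0.485 × 0.9257 × 2.492 = 1.11882
AED→AUD→NZD→AED: 0.4103 × 1.087 × 2.106 = 0.93927
Maximum is AED→NZD→AUD→AED at 1.1188; arbitrage exists.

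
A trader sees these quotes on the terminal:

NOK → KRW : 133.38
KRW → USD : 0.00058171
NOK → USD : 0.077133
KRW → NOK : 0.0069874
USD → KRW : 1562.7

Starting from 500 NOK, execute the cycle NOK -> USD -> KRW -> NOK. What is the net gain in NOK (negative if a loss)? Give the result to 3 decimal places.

-78.884

500 NOK × 0.077133 = 38.5665 USD
38.5665 USD × 1562.7 = 60267.86955 KRW
60267.86955 KRW × 0.0069874 = 421.11571169367 NOK
Net change: 421.11571169367 − 500 = -78.88428830633 NOK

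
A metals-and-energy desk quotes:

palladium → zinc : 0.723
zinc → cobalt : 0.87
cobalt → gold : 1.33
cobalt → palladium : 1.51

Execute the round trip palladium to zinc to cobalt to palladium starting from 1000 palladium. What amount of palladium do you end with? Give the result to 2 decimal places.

949.81

1000 palladium × 0.723 = 723 zinc
723 zinc × 0.87 = 629.01 cobalt
629.01 cobalt × 1.51 = 949.8051 palladium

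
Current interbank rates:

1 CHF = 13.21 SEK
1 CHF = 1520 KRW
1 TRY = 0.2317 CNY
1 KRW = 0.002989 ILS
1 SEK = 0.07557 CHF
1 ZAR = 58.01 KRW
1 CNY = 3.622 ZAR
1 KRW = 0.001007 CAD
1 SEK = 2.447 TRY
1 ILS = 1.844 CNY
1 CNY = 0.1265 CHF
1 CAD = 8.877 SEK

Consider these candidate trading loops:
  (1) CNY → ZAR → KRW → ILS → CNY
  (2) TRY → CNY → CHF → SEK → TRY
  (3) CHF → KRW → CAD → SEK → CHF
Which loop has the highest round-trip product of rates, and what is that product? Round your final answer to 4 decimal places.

1.1581

(1) 3.622 × 58.01 × 0.002989 × 1.844 = 1.15808
(2) 0.2317 × 0.1265 × 13.21 × 2.447 = 0.94744
(3) 1520 × 0.001007 × 8.877 × 0.07557 = 1.02681
Highest is cycle (1) at 1.1581 (>1, arbitrage).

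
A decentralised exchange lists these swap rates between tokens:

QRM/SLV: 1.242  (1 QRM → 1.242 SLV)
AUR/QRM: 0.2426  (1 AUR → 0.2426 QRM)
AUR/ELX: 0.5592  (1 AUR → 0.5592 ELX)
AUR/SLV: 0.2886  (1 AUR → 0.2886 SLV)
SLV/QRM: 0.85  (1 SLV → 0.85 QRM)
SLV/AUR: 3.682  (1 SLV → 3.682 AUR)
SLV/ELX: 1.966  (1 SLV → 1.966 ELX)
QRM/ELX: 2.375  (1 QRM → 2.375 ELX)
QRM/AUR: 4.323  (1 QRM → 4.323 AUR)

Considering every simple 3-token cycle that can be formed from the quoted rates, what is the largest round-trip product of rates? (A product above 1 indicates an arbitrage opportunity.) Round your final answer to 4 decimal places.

1.1094

AUR→QRM→SLV→AUR: 0.2426 × 1.242 × 3.682 = 1.10942
AUR→SLV→QRM→AUR: 0.2886 × 0.85 × 4.323 = 1.06048
Maximum is AUR→QRM→SLV→AUR at 1.1094; arbitrage exists.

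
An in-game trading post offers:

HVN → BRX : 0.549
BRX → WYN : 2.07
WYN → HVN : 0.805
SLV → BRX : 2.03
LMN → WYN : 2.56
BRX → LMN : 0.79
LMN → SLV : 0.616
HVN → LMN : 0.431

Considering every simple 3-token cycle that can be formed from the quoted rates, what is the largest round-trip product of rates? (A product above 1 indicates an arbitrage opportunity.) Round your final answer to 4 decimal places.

SLV→BRX→LMN→SLV: 2.03 × 0.79 × 0.616 = 0.98788
WYN→HVN→BRX→WYN: 0.805 × 0.549 × 2.07 = 0.91483
WYN→HVN→LMN→WYN: 0.805 × 0.431 × 2.56 = 0.88820
Maximum is SLV→BRX→LMN→SLV at 0.9879; no arbitrage — every cycle loses value.

0.9879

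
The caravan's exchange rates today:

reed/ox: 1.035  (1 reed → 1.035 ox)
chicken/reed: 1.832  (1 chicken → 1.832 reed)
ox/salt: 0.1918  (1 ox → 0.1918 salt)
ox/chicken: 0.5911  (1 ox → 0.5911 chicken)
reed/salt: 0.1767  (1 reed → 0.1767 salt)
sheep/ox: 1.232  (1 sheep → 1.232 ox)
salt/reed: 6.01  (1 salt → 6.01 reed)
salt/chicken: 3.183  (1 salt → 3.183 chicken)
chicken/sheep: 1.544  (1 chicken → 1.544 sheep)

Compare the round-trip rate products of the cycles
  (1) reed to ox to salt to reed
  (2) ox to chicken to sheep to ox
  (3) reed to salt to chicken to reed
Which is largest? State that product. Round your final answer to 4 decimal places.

1.1931

(1) 1.035 × 0.1918 × 6.01 = 1.19306
(2) 0.5911 × 1.544 × 1.232 = 1.12440
(3) 0.1767 × 3.183 × 1.832 = 1.03038
Highest is cycle (1) at 1.1931 (>1, arbitrage).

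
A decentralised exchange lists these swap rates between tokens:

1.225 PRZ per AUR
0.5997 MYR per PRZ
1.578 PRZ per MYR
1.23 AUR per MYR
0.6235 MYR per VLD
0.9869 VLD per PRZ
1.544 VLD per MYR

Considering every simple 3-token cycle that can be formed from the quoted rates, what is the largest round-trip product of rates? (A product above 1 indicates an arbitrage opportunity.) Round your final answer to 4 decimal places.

PRZ→VLD→MYR→PRZ: 0.9869 × 0.6235 × 1.578 = 0.97099
PRZ→MYR→AUR→PRZ: 0.5997 × 1.23 × 1.225 = 0.90360
Maximum is PRZ→VLD→MYR→PRZ at 0.9710; no arbitrage — every cycle loses value.

0.9710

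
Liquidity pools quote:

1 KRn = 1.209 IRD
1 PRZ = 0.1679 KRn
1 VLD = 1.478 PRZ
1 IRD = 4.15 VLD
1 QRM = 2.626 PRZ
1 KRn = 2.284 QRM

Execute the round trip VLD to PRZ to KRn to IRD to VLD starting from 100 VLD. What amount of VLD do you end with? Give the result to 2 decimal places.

100 VLD × 1.478 = 147.8 PRZ
147.8 PRZ × 0.1679 = 24.81562 KRn
24.81562 KRn × 1.209 = 30.00208458 IRD
30.00208458 IRD × 4.15 = 124.508651007 VLD

124.51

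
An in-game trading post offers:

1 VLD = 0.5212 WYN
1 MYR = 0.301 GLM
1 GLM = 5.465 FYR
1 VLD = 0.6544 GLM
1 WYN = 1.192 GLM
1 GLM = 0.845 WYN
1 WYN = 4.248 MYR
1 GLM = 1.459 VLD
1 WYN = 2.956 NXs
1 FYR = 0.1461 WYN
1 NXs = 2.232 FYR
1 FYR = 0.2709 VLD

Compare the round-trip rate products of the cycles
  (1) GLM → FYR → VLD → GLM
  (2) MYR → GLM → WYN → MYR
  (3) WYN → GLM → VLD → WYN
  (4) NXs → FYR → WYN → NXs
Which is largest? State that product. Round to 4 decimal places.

1.0805

(1) 5.465 × 0.2709 × 0.6544 = 0.96882
(2) 0.301 × 0.845 × 4.248 = 1.08046
(3) 1.192 × 1.459 × 0.5212 = 0.90643
(4) 2.232 × 0.1461 × 2.956 = 0.96394
Highest is cycle (2) at 1.0805 (>1, arbitrage).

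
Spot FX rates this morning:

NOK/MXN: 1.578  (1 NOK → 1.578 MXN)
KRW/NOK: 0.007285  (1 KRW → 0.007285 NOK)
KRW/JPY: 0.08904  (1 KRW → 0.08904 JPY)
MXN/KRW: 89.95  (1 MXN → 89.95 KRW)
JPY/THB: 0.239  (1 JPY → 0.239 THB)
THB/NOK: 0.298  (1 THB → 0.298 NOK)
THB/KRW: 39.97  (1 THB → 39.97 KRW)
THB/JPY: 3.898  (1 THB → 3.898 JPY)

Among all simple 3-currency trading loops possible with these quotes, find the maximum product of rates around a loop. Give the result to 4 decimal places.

MXN→KRW→NOK→MXN: 89.95 × 0.007285 × 1.578 = 1.03404
KRW→JPY→THB→KRW: 0.08904 × 0.239 × 39.97 = 0.85058
Maximum is MXN→KRW→NOK→MXN at 1.0340; arbitrage exists.

1.0340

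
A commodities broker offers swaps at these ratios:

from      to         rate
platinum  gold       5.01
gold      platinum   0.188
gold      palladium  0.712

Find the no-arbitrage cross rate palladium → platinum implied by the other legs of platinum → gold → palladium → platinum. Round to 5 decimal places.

Known legs of the cycle: 5.01 × 0.712 = 3.56712
For no arbitrage the full-cycle product must be 1, so the missing rate is 1 / 3.56712 ≈ 0.2803382.

0.28034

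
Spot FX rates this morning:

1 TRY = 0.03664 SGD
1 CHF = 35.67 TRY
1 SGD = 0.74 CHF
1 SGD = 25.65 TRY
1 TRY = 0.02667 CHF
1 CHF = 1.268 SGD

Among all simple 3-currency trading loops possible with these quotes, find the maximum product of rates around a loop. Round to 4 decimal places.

0.9671

CHF→TRY→SGD→CHF: 35.67 × 0.03664 × 0.74 = 0.96714
CHF→SGD→TRY→CHF: 1.268 × 25.65 × 0.02667 = 0.86742
Maximum is CHF→TRY→SGD→CHF at 0.9671; no arbitrage — every cycle loses value.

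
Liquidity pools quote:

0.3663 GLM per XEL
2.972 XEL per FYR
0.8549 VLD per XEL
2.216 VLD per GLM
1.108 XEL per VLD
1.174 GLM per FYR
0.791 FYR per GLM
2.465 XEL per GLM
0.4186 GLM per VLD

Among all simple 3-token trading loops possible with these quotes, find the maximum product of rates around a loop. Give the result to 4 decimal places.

0.8994

VLD→XEL→GLM→VLD: 1.108 × 0.3663 × 2.216 = 0.89939
VLD→GLM→XEL→VLD: 0.4186 × 2.465 × 0.8549 = 0.88213
XEL→GLM→FYR→XEL: 0.3663 × 0.791 × 2.972 = 0.86112
Maximum is VLD→XEL→GLM→VLD at 0.8994; no arbitrage — every cycle loses value.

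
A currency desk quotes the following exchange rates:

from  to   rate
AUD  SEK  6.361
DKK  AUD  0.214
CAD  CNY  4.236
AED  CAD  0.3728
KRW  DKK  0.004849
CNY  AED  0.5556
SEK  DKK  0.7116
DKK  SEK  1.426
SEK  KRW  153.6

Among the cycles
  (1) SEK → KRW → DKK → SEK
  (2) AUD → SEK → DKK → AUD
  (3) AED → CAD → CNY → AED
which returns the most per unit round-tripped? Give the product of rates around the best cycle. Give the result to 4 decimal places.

(1) 153.6 × 0.004849 × 1.426 = 1.06209
(2) 6.361 × 0.7116 × 0.214 = 0.96867
(3) 0.3728 × 4.236 × 0.5556 = 0.87739
Highest is cycle (1) at 1.0621 (>1, arbitrage).

1.0621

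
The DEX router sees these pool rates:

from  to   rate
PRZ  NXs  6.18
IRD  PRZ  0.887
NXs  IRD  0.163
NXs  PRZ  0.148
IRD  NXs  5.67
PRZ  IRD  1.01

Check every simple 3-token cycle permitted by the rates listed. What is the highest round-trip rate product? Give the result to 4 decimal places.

0.8935

NXs→IRD→PRZ→NXs: 0.163 × 0.887 × 6.18 = 0.89351
NXs→PRZ→IRD→NXs: 0.148 × 1.01 × 5.67 = 0.84755
Maximum is NXs→IRD→PRZ→NXs at 0.8935; no arbitrage — every cycle loses value.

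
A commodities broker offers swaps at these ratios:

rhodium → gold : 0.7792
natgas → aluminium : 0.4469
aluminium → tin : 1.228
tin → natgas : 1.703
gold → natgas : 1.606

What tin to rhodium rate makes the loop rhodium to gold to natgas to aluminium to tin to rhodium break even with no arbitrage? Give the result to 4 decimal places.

Known legs of the cycle: 0.7792 × 1.606 × 0.4469 × 1.228 = 0.68675717627264
For no arbitrage the full-cycle product must be 1, so the missing rate is 1 / 0.68675717627264 ≈ 1.456119.

1.4561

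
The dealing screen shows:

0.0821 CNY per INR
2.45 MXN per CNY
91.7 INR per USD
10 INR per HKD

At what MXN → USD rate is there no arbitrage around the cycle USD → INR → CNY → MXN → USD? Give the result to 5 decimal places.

0.05422

Known legs of the cycle: 91.7 × 0.0821 × 2.45 = 18.4449965
For no arbitrage the full-cycle product must be 1, so the missing rate is 1 / 18.4449965 ≈ 0.0542152.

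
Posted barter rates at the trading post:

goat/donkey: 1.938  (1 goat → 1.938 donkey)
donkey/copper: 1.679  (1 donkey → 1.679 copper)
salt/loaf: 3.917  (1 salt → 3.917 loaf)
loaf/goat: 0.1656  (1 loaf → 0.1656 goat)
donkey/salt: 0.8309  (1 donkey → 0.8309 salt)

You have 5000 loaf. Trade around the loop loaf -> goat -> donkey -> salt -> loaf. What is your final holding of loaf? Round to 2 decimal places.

5000 loaf × 0.1656 = 828 goat
828 goat × 1.938 = 1604.664 donkey
1604.664 donkey × 0.8309 = 1333.3153176 salt
1333.3153176 salt × 3.917 = 5222.5960990392 loaf

5222.60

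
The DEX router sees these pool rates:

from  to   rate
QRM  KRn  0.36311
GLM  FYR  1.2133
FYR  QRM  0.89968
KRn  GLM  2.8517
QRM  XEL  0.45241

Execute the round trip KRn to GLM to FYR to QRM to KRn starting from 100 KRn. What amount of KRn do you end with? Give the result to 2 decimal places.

100 KRn × 2.8517 = 285.17 GLM
285.17 GLM × 1.2133 = 345.996761 FYR
345.996761 FYR × 0.89968 = 311.28636593648 QRM
311.28636593648 QRM × 0.36311 = 113.0311923351952528 KRn

113.03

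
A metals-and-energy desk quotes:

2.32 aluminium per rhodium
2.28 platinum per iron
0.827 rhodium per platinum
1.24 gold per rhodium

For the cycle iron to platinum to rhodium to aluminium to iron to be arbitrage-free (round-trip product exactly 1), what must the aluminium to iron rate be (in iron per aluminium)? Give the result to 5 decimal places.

Known legs of the cycle: 2.28 × 0.827 × 2.32 = 4.3744992
For no arbitrage the full-cycle product must be 1, so the missing rate is 1 / 4.3744992 ≈ 0.2285976.

0.22860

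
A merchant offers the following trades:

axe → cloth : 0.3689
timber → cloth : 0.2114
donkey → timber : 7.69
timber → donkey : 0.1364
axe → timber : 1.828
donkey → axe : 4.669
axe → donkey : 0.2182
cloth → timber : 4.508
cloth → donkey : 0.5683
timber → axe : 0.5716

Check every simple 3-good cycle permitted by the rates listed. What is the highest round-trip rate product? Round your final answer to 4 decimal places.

1.1642

axe→timber→donkey→axe: 1.828 × 0.1364 × 4.669 = 1.16416
axe→cloth→donkey→axe: 0.3689 × 0.5683 × 4.669 = 0.97884
axe→donkey→timber→axe: 0.2182 × 7.69 × 0.5716 = 0.95912
axe→cloth→timber→axe: 0.3689 × 4.508 × 0.5716 = 0.95057
cloth→donkey→timber→cloth: 0.5683 × 7.69 × 0.2114 = 0.92387
Maximum is axe→timber→donkey→axe at 1.1642; arbitrage exists.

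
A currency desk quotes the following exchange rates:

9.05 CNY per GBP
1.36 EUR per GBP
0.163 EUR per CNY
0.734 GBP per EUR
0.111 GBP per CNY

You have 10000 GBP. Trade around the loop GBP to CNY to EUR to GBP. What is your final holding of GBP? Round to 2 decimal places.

10827.60

10000 GBP × 9.05 = 90500 CNY
90500 CNY × 0.163 = 14751.5 EUR
14751.5 EUR × 0.734 = 10827.601 GBP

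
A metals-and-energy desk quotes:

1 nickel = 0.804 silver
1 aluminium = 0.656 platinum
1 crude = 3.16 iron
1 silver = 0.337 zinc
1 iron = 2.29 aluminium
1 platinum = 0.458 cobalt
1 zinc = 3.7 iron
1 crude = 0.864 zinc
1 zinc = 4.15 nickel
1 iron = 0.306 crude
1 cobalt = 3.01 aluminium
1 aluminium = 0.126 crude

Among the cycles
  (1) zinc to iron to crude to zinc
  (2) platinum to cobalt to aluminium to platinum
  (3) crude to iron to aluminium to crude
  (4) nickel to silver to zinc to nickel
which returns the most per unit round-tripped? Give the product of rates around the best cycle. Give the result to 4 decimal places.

(1) 3.7 × 0.306 × 0.864 = 0.97822
(2) 0.458 × 3.01 × 0.656 = 0.90435
(3) 3.16 × 2.29 × 0.126 = 0.91179
(4) 0.804 × 0.337 × 4.15 = 1.12443
Highest is cycle (4) at 1.1244 (>1, arbitrage).

1.1244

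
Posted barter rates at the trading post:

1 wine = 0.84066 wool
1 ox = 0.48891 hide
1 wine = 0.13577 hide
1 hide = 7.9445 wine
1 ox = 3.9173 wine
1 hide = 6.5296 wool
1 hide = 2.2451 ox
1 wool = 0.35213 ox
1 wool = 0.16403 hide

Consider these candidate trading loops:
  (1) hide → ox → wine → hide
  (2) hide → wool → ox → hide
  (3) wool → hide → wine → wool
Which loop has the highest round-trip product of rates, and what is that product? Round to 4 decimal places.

(1) 2.2451 × 3.9173 × 0.13577 = 1.19406
(2) 6.5296 × 0.35213 × 0.48891 = 1.12414
(3) 0.16403 × 7.9445 × 0.84066 = 1.09549
Highest is cycle (1) at 1.1941 (>1, arbitrage).

1.1941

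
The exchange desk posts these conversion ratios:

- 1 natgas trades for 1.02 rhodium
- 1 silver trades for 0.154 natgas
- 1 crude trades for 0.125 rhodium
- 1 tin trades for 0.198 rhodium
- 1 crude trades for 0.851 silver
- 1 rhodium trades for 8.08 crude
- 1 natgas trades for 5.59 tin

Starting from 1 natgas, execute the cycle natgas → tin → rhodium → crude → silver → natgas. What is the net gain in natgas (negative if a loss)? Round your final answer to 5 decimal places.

1 natgas × 5.59 = 5.59 tin
5.59 tin × 0.198 = 1.10682 rhodium
1.10682 rhodium × 8.08 = 8.9431056 crude
8.9431056 crude × 0.851 = 7.6105828656 silver
7.6105828656 silver × 0.154 = 1.1720297613024 natgas
Net change: 1.1720297613024 − 1 = 0.1720297613024 natgas

0.17203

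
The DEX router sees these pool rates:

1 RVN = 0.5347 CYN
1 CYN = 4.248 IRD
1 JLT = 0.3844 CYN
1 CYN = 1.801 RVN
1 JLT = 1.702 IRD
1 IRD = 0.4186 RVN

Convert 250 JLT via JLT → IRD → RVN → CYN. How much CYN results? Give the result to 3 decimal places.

250 JLT × 1.702 = 425.5 IRD
425.5 IRD × 0.4186 = 178.1143 RVN
178.1143 RVN × 0.5347 = 95.23771621 CYN

95.238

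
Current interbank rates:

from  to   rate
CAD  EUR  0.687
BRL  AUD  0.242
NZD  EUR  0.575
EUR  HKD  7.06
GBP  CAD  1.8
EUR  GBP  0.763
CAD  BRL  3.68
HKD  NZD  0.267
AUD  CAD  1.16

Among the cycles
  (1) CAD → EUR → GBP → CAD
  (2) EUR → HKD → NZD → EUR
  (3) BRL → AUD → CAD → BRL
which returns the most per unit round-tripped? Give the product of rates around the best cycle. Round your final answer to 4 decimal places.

(1) 0.687 × 0.763 × 1.8 = 0.94353
(2) 7.06 × 0.267 × 0.575 = 1.08389
(3) 0.242 × 1.16 × 3.68 = 1.03305
Highest is cycle (2) at 1.0839 (>1, arbitrage).

1.0839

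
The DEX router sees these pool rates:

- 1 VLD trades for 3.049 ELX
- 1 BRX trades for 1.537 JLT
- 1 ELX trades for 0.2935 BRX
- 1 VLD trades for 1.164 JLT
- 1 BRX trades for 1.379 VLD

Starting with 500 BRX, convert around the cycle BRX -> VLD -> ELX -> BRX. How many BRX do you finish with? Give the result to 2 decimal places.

500 BRX × 1.379 = 689.5 VLD
689.5 VLD × 3.049 = 2102.2855 ELX
2102.2855 ELX × 0.2935 = 617.02079425 BRX

617.02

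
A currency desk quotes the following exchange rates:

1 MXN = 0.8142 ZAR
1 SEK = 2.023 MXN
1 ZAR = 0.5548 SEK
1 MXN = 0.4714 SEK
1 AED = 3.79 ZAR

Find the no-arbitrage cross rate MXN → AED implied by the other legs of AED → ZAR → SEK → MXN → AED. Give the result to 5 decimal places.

0.23509

Known legs of the cycle: 3.79 × 0.5548 × 2.023 = 4.253745916
For no arbitrage the full-cycle product must be 1, so the missing rate is 1 / 4.253745916 ≈ 0.2350869.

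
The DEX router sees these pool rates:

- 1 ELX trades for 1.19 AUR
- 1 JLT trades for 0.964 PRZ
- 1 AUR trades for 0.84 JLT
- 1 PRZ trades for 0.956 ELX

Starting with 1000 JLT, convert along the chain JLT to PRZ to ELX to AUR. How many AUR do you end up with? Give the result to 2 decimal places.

1000 JLT × 0.964 = 964 PRZ
964 PRZ × 0.956 = 921.584 ELX
921.584 ELX × 1.19 = 1096.68496 AUR

1096.68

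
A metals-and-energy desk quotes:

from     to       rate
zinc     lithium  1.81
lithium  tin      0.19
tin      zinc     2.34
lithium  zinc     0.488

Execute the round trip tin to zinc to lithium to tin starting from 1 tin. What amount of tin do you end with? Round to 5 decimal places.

0.80473

1 tin × 2.34 = 2.34 zinc
2.34 zinc × 1.81 = 4.2354 lithium
4.2354 lithium × 0.19 = 0.804726 tin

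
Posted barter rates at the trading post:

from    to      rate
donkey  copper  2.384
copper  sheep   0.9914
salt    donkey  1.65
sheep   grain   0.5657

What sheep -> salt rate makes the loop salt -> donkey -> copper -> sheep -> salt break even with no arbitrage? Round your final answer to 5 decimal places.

0.25643

Known legs of the cycle: 1.65 × 2.384 × 0.9914 = 3.89977104
For no arbitrage the full-cycle product must be 1, so the missing rate is 1 / 3.89977104 ≈ 0.2564253.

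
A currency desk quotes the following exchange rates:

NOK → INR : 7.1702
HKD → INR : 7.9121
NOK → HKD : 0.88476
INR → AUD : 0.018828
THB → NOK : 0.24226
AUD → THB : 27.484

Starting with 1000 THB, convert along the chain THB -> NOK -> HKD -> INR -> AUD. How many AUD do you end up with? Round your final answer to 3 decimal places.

31.930

1000 THB × 0.24226 = 242.26 NOK
242.26 NOK × 0.88476 = 214.3419576 HKD
214.3419576 HKD × 7.9121 = 1695.89500272696 INR
1695.89500272696 INR × 0.018828 = 31.93031111134320288 AUD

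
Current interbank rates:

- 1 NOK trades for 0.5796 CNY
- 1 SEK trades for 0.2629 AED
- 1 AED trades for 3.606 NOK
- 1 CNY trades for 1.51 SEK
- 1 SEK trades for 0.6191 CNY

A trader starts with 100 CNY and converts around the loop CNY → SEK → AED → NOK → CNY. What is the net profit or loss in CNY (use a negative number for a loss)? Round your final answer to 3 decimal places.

-17.030

100 CNY × 1.51 = 151 SEK
151 SEK × 0.2629 = 39.6979 AED
39.6979 AED × 3.606 = 143.1506274 NOK
143.1506274 NOK × 0.5796 = 82.97010364104 CNY
Net change: 82.97010364104 − 100 = -17.02989635896 CNY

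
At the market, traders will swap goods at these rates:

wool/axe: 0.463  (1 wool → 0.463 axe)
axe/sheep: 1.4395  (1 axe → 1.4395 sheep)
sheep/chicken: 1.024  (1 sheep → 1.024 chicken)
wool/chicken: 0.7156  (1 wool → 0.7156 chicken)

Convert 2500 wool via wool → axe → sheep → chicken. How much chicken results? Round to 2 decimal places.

2500 wool × 0.463 = 1157.5 axe
1157.5 axe × 1.4395 = 1666.22125 sheep
1666.22125 sheep × 1.024 = 1706.21056 chicken

1706.21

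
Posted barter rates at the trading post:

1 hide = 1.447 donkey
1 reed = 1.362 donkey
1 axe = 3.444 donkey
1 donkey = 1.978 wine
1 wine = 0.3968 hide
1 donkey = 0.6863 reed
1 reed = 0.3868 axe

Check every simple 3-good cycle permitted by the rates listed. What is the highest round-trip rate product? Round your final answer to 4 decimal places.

1.1357

hide→donkey→wine→hide: 1.447 × 1.978 × 0.3968 = 1.13571
donkey→reed→axe→donkey: 0.6863 × 0.3868 × 3.444 = 0.91425
Maximum is hide→donkey→wine→hide at 1.1357; arbitrage exists.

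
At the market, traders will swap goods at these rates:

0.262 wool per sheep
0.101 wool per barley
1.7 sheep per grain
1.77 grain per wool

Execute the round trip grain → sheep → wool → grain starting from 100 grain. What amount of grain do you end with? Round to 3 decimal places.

78.836

100 grain × 1.7 = 170 sheep
170 sheep × 0.262 = 44.54 wool
44.54 wool × 1.77 = 78.8358 grain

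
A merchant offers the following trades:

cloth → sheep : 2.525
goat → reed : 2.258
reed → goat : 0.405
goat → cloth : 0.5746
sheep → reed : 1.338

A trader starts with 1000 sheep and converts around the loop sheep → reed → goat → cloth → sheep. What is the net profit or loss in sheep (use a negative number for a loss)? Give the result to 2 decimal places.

-213.79

1000 sheep × 1.338 = 1338 reed
1338 reed × 0.405 = 541.89 goat
541.89 goat × 0.5746 = 311.369994 cloth
311.369994 cloth × 2.525 = 786.20923485 sheep
Net change: 786.20923485 − 1000 = -213.79076515 sheep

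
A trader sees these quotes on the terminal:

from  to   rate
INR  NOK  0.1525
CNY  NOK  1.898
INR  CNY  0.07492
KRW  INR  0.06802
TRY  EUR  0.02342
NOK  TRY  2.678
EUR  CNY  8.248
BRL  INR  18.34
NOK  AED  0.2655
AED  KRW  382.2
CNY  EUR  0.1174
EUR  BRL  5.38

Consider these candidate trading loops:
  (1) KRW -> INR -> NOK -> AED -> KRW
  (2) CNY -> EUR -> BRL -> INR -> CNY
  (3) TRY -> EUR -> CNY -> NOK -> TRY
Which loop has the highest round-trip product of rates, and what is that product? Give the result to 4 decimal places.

(1) 0.06802 × 0.1525 × 0.2655 × 382.2 = 1.05260
(2) 0.1174 × 5.38 × 18.34 × 0.07492 = 0.86786
(3) 0.02342 × 8.248 × 1.898 × 2.678 = 0.98184
Highest is cycle (1) at 1.0526 (>1, arbitrage).

1.0526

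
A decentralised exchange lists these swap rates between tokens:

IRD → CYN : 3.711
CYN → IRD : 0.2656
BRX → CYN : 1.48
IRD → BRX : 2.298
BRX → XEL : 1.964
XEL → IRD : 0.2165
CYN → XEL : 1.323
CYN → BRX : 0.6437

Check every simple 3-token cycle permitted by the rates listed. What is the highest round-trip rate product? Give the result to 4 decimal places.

1.0629

XEL→IRD→CYN→XEL: 0.2165 × 3.711 × 1.323 = 1.06294
XEL→IRD→BRX→XEL: 0.2165 × 2.298 × 1.964 = 0.97712
CYN→IRD→BRX→CYN: 0.2656 × 2.298 × 1.48 = 0.90332
Maximum is XEL→IRD→CYN→XEL at 1.0629; arbitrage exists.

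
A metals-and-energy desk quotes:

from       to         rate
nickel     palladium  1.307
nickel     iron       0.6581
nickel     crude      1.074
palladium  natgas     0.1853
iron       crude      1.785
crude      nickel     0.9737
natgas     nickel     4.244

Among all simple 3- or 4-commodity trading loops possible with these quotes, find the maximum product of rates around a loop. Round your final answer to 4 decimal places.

crude→nickel→iron→crude: 0.9737 × 0.6581 × 1.785 = 1.14381
natgas→nickel→palladium→natgas: 4.244 × 1.307 × 0.1853 = 1.02784
Maximum is crude→nickel→iron→crude at 1.1438; arbitrage exists.

1.1438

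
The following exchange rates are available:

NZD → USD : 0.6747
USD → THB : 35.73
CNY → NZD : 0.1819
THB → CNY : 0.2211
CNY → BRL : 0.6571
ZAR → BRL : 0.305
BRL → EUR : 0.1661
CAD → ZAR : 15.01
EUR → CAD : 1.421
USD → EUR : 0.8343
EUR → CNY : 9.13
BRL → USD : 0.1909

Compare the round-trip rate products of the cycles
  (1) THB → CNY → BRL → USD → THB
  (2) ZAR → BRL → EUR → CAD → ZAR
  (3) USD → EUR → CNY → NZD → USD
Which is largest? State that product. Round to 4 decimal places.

(1) 0.2211 × 0.6571 × 0.1909 × 35.73 = 0.99097
(2) 0.305 × 0.1661 × 1.421 × 15.01 = 1.08055
(3) 0.8343 × 9.13 × 0.1819 × 0.6747 = 0.93484
Highest is cycle (2) at 1.0805 (>1, arbitrage).

1.0805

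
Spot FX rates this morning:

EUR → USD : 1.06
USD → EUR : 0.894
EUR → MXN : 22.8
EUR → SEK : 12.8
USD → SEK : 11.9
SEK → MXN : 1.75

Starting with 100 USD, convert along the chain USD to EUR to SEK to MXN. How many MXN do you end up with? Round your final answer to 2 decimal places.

100 USD × 0.894 = 89.4 EUR
89.4 EUR × 12.8 = 1144.32 SEK
1144.32 SEK × 1.75 = 2002.56 MXN

2002.56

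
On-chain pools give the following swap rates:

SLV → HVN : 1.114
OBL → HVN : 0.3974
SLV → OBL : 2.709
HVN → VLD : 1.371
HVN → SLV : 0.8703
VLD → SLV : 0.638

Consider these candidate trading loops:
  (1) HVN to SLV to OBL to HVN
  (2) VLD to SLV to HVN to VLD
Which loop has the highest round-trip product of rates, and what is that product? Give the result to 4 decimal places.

0.9744

(1) 0.8703 × 2.709 × 0.3974 = 0.93693
(2) 0.638 × 1.114 × 1.371 = 0.97441
Highest is cycle (2) at 0.9744 (≤1, no arbitrage).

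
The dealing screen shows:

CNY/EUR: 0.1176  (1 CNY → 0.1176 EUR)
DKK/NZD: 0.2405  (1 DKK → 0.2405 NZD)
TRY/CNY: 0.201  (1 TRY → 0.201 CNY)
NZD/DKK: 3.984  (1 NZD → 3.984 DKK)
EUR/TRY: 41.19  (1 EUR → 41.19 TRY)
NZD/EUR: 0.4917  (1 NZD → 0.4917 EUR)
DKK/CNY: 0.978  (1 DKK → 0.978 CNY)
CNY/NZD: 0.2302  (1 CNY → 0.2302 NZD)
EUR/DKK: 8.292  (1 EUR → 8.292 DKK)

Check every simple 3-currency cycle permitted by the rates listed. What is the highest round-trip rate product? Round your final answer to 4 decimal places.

NZD→EUR→DKK→NZD: 0.4917 × 8.292 × 0.2405 = 0.98056
EUR→TRY→CNY→EUR: 41.19 × 0.201 × 0.1176 = 0.97363
EUR→DKK→CNY→EUR: 8.292 × 0.978 × 0.1176 = 0.95369
NZD→DKK→CNY→NZD: 3.984 × 0.978 × 0.2302 = 0.89694
Maximum is NZD→EUR→DKK→NZD at 0.9806; no arbitrage — every cycle loses value.

0.9806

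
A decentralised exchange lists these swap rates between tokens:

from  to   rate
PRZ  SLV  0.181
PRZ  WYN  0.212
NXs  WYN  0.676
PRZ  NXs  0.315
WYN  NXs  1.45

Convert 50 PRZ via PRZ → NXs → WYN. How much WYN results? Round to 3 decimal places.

10.647

50 PRZ × 0.315 = 15.75 NXs
15.75 NXs × 0.676 = 10.647 WYN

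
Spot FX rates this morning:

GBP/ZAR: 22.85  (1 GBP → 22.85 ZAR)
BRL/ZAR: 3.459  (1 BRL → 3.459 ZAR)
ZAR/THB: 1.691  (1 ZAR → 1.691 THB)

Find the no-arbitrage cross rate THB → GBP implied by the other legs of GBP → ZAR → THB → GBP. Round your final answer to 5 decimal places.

0.02588

Known legs of the cycle: 22.85 × 1.691 = 38.63935
For no arbitrage the full-cycle product must be 1, so the missing rate is 1 / 38.63935 ≈ 0.0258804.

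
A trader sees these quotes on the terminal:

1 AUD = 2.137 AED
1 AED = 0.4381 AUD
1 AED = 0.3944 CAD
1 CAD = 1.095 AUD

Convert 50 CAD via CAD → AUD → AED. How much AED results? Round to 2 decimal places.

50 CAD × 1.095 = 54.75 AUD
54.75 AUD × 2.137 = 117.00075 AED

117.00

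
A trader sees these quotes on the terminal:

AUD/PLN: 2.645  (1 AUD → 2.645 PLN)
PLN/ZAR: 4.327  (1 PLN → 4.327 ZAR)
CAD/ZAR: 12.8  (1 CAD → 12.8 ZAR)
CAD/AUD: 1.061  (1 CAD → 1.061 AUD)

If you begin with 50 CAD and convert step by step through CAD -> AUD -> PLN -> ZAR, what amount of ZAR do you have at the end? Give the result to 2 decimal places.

607.15

50 CAD × 1.061 = 53.05 AUD
53.05 AUD × 2.645 = 140.31725 PLN
140.31725 PLN × 4.327 = 607.15274075 ZAR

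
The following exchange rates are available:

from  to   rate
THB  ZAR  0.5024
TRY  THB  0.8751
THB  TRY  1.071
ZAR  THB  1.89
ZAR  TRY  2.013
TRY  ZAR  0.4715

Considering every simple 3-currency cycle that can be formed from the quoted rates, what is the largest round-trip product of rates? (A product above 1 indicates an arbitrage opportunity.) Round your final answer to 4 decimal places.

0.9544

ZAR→THB→TRY→ZAR: 1.89 × 1.071 × 0.4715 = 0.95441
ZAR→TRY→THB→ZAR: 2.013 × 0.8751 × 0.5024 = 0.88502
Maximum is ZAR→THB→TRY→ZAR at 0.9544; no arbitrage — every cycle loses value.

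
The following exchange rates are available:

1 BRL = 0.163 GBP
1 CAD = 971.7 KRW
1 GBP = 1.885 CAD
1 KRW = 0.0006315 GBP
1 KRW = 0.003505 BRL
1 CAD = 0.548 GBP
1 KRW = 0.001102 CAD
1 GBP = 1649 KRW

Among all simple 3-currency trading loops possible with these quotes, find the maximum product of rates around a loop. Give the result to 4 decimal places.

1.1567

KRW→GBP→CAD→KRW: 0.0006315 × 1.885 × 971.7 = 1.15669
KRW→CAD→GBP→KRW: 0.001102 × 0.548 × 1649 = 0.99582
KRW→BRL→GBP→KRW: 0.003505 × 0.163 × 1649 = 0.94210
Maximum is KRW→GBP→CAD→KRW at 1.1567; arbitrage exists.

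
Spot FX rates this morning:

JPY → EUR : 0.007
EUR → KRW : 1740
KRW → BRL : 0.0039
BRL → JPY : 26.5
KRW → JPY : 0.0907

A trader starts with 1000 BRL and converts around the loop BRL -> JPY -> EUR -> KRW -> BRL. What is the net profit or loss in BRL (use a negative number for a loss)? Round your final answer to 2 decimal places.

1000 BRL × 26.5 = 26500 JPY
26500 JPY × 0.007 = 185.5 EUR
185.5 EUR × 1740 = 322770 KRW
322770 KRW × 0.0039 = 1258.803 BRL
Net change: 1258.803 − 1000 = 258.803 BRL

258.80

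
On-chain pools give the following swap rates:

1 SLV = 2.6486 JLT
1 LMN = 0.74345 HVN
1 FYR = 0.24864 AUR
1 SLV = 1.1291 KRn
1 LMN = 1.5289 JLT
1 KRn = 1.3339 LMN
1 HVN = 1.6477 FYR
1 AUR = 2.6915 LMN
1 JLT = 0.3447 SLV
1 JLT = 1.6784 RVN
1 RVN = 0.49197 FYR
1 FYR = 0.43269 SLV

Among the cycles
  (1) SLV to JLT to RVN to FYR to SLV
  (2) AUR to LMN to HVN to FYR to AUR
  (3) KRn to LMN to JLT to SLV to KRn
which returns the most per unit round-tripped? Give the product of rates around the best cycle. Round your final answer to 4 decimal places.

(1) 2.6486 × 1.6784 × 0.49197 × 0.43269 = 0.94630
(2) 2.6915 × 0.74345 × 1.6477 × 0.24864 = 0.81978
(3) 1.3339 × 1.5289 × 0.3447 × 1.1291 = 0.79374
Highest is cycle (1) at 0.9463 (≤1, no arbitrage).

0.9463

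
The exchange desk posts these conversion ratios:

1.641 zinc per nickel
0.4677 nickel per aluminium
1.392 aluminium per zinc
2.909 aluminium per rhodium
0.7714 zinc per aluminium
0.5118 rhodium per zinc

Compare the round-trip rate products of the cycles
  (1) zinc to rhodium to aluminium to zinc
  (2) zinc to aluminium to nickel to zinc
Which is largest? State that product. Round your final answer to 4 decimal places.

(1) 0.5118 × 2.909 × 0.7714 = 1.14848
(2) 1.392 × 0.4677 × 1.641 = 1.06835
Highest is cycle (1) at 1.1485 (>1, arbitrage).

1.1485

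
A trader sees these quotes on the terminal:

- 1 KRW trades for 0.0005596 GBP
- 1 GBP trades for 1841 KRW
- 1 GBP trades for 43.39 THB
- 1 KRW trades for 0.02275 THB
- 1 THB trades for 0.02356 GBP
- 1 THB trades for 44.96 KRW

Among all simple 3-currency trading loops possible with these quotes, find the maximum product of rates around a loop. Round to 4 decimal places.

THB→KRW→GBP→THB: 44.96 × 0.0005596 × 43.39 = 1.09168
THB→GBP→KRW→THB: 0.02356 × 1841 × 0.02275 = 0.98676
Maximum is THB→KRW→GBP→THB at 1.0917; arbitrage exists.

1.0917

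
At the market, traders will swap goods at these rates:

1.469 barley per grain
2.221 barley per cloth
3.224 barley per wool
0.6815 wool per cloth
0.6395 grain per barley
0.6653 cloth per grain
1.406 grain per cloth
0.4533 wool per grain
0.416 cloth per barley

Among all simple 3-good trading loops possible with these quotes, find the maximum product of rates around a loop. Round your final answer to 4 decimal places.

barley→grain→cloth→barley: 0.6395 × 0.6653 × 2.221 = 0.94495
barley→grain→wool→barley: 0.6395 × 0.4533 × 3.224 = 0.93459
barley→cloth→wool→barley: 0.416 × 0.6815 × 3.224 = 0.91402
barley→cloth→grain→barley: 0.416 × 1.406 × 1.469 = 0.85921
Maximum is barley→grain→cloth→barley at 0.9449; no arbitrage — every cycle loses value.

0.9449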